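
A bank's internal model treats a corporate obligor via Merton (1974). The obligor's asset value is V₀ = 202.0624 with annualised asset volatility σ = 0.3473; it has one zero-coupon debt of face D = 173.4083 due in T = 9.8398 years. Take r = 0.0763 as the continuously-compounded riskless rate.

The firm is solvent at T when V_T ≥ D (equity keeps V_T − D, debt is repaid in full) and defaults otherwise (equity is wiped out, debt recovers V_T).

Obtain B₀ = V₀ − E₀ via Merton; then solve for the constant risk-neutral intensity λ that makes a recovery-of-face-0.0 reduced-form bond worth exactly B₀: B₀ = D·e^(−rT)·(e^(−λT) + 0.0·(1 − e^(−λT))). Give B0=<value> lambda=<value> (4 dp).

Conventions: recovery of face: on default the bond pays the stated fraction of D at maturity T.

Apply the equity-as-call identities (strike 173.4083, horizon 9.8398 years):
d₁ = [ln(V₀/D) + (r + σ²/2)T] / (σ√T)
   = [ln(202.0624/173.4083) + (0.0763 + 0.5·0.3473²)·9.8398] / (0.3473·√9.8398)
   = [0.152928 + 1.344202] / 1.089426 = 1.374236
d₂ = d₁ − σ√T = 1.374236 − 1.089426 = 0.284810
N(d₁) = 0.915316,  N(d₂) = 0.612105,  e^(−rT) = 0.472000
E₀ = V₀·N(d₁) − D·e^(−rT)·N(d₂)
   = 202.0624·0.915316 − 173.4083·0.472000·0.612105 = 134.850920
B₀ = V₀ − E₀ = 202.0624 − 134.850920 = 67.211480
e^(−λT) = (B₀·e^(rT)/D − 0)/(1 − 0) = (67.2115·2.118645/173.4083 − 0)/1 = 0.82116778
λ = −ln(0.82116778)/9.8398 = 0.020024

B0=67.2115 lambda=0.0200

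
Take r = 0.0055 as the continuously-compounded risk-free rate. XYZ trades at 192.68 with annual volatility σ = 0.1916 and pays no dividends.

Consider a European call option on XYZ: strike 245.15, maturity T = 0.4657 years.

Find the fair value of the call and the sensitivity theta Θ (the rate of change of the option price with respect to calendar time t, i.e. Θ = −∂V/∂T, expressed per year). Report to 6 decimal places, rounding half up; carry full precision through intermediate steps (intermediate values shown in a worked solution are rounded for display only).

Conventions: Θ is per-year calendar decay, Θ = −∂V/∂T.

price = 0.382274
Θ = -2.344989

σ√T = 0.1916·√0.4657 = 0.130752
d₁ = (ln(S/K) + (r+σ²/2)T) / (σ√T) = (ln(192.68/245.15) + (0.0055+0.1916²/2)·0.4657) / 0.130752 = (-0.240839 + 0.011109) / 0.130752 = -1.756990
d₂ = d₁ − σ√T = -1.756990 − 0.130752 = -1.887742
e^{−rT} = 0.997442
N(d₁) = 0.039460,  N(d₂) = 0.029530
Call price V = S·N(d₁) − K·e^{−rT}·N(d₂) = 7.603109 − 7.220835 = 0.382274
φ(d₁) = (1/√(2π))·e^{−d₁²/2} = 0.085226
Θ = −S·φ(d₁)·σ/(2√T) − r·K·e^{−rT}·N(d₂) = −2.305275 − 0.039715 = -2.344989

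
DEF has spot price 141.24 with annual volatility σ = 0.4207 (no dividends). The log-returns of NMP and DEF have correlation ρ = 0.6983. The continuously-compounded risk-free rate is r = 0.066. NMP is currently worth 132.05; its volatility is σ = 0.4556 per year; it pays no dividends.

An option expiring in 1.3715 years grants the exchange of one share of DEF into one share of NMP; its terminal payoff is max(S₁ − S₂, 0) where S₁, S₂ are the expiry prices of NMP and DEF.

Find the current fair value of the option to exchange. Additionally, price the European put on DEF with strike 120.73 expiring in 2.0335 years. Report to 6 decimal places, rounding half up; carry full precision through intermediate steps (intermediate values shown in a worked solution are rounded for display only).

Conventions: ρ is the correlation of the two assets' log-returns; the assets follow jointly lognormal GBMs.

σ_eff = √(σ₁² + σ₂² − 2ρσ₁σ₂) = √(0.4556² + 0.4207² − 2·0.6983·0.4556·0.4207) = 0.341866
d₁ = (ln(S₁/S₂) + (q₂ − q₁ + σ_eff²/2)T) / (σ_eff√T) = (ln(132.05/141.24) + (0.0 − 0.0 + 0.058436)·1.3715) / 0.400363 = 0.032134
d₂ = d₁ − σ_eff√T = 0.032134 − 0.400363 = -0.368229
N(d₁) = 0.512817,  N(d₂) = 0.356351
V = S₁·e^{−q₁T}·N(d₁) − S₂·e^{−q₂T}·N(d₂) = 67.717532 − 50.331060 = 17.386472
[vanilla: DEF put K=120.73]
σ√T = 0.4207·√2.0335 = 0.599922
d₁ = (ln(S/K) + (r+σ²/2)T) / (σ√T) = (ln(141.24/120.73) + (0.066+0.4207²/2)·2.0335) / 0.599922 = (0.156904 + 0.314164) / 0.599922 = 0.785216
d₂ = d₁ − σ√T = 0.785216 − 0.599922 = 0.185294
e^{−rT} = 0.874406
N(−d₁) = 0.216164,  N(−d₂) = 0.426499
price = K·e^{−rT}·N(−d₂) − S·N(−d₁) = 45.024237 − 30.530941 = 14.493297

exchange price = 17.386472
price(DEF put K=120.73) = 14.493297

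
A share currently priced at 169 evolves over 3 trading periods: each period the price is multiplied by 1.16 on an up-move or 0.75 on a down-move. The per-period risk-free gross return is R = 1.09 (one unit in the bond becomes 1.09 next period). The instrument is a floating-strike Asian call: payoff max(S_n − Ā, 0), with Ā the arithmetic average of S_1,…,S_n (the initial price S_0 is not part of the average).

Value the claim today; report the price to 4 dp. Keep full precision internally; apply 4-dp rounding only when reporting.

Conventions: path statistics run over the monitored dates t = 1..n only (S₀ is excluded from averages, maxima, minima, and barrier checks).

price = 17.3205

No-arbitrage gives p* = (R−d)/(u−d) = 0.8293: enumerate every path, weight its payoff by its p*-probability, and discount by R^3.
Enumerate all 2^3 = 8 price paths (U = up ×1.16, D = down ×0.75); each path with k up-moves has probability p*^k·(1−p*)^(3−k).
DDD: Ā=97.7031, payoff=0.0000, prob=0.004977
UDD: Ā=151.1142, payoff=0.0000, prob=0.024173
DUD: Ā=128.0175, payoff=0.0000, prob=0.024173
UUD: Ā=198.0004, payoff=0.0000, prob=0.117410
DDU: Ā=110.6950, payoff=0.0000, prob=0.024173
UDU: Ā=171.2083, payoff=0.0000, prob=0.117410
DUU: Ā=148.1116, payoff=22.4432, prob=0.117410
UUU: Ā=229.0793, payoff=34.7121, prob=0.570276
Price = Σ prob·payoff / R^3 = 22.430561 / 1.295029 = 17.3205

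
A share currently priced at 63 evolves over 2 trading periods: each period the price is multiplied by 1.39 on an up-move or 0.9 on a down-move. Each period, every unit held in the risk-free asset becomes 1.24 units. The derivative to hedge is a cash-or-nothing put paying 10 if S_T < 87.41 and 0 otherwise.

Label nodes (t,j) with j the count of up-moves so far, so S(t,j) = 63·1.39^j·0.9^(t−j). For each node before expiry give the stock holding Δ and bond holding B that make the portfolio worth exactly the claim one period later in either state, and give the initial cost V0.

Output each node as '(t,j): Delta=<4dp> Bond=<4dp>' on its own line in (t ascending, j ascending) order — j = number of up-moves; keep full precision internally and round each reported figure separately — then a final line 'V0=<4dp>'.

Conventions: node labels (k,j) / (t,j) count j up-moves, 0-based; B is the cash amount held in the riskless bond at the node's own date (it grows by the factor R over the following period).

(0,0): Delta=-0.1813 Bond=14.7923
(1,0): Delta=0.0000 Bond=8.0645
(1,1): Delta=-0.2330 Bond=22.8769
V0=3.3724

Since d<R<u, set p* = (R−d)/(u−d) = 0.6939; price each node as the discounted p*-expectation of its children.
Expiry values: V(2,0)=10.0000, V(2,1)=10.0000, V(2,2)=0.0000
  t=1,j=0: stock 56.7000 → up 78.8130 (V=10.0000), down 51.0300 (V=10.0000). Price 8.0645; hedge Δ=0.0000, bond B=8.0645.
  t=1,j=1: stock 87.5700 → up 121.7223 (V=0.0000), down 78.8130 (V=10.0000). Price 2.4687; hedge Δ=-0.2330, bond B=22.8769.
  t=0,j=0: stock 63.0000 → up 87.5700 (V=2.4687), down 56.7000 (V=8.0645). Price 3.3724; hedge Δ=-0.1813, bond B=14.7923.
Verification: the root portfolio costs Δ(0,0)·S0 + B(0,0) = 3.3724, matching V0.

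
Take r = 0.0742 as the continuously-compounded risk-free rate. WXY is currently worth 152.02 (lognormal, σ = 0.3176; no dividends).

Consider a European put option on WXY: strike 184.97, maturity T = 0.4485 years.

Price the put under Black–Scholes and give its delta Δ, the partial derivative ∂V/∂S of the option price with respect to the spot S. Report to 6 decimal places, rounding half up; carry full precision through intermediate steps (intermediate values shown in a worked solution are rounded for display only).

σ√T = 0.3176·√0.4485 = 0.212697
d₁ = (ln(S/K) + (r+σ²/2)T) / (σ√T) = (ln(152.02/184.97) + (0.0742+0.3176²/2)·0.4485) / 0.212697 = (-0.196182 + 0.055899) / 0.212697 = -0.659542
d₂ = d₁ − σ√T = -0.659542 − 0.212697 = -0.872240
e^{−rT} = 0.967269
N(−d₁) = 0.745226,  N(−d₂) = 0.808461
Put price V = K·e^{−rT}·N(−d₂) − S·N(−d₁) = 144.646425 − 113.289295 = 31.357130
Δ = −N(−d₁) = -0.745226

price = 31.357130
Δ = -0.745226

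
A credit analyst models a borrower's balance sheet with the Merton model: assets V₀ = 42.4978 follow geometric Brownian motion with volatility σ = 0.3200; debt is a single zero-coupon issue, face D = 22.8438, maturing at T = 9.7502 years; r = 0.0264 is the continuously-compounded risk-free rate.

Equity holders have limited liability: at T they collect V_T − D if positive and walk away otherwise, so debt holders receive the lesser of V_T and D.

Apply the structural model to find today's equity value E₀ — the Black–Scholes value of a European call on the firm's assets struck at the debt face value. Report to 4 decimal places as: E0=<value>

Apply the equity-as-call identities (strike 22.8438, horizon 9.7502 years):
d₁ = [ln(V₀/D) + (r + σ²/2)T] / (σ√T)
   = [ln(42.4978/22.8438) + (0.0264 + 0.5·0.3200²)·9.7502] / (0.3200·√9.7502)
   = [0.620773 + 0.756616] / 0.999210 = 1.378477
d₂ = d₁ − σ√T = 1.378477 − 0.999210 = 0.379267
N(d₁) = 0.915972,  N(d₂) = 0.647755,  e^(−rT) = 0.773055
E₀ = V₀·N(d₁) − D·e^(−rT)·N(d₂)
   = 42.4978·0.915972 − 22.8438·0.773055·0.647755 = 27.487753

E0=27.4878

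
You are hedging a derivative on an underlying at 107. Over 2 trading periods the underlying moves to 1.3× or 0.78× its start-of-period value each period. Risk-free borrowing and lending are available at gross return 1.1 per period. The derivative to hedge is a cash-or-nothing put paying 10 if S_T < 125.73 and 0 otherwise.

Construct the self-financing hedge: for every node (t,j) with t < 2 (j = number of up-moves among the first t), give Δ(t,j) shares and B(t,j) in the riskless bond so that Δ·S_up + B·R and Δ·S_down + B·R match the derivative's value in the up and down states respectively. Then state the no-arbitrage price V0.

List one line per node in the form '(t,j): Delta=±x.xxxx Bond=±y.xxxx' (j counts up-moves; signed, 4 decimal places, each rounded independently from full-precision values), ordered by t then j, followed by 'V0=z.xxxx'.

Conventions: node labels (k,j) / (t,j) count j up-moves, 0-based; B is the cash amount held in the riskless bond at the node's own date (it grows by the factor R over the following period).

No-arbitrage ⇒ martingale measure with p* = (R−d)/(u−d) = 0.6154.
Payoffs at expiry: V(2,0)=10.0000, V(2,1)=10.0000, V(2,2)=0.0000
Node (1,0) S=83.4600: V=(p*·10.0000+(1−p*)·10.0000)/1.1=9.0909; Δ=(10.0000−10.0000)/(108.4980−65.0988)=0.0000; B=V−Δ·S=9.0909
Node (1,1) S=139.1000: V=(p*·0.0000+(1−p*)·10.0000)/1.1=3.4965; Δ=(0.0000−10.0000)/(180.8300−108.4980)=-0.1383; B=V−Δ·S=22.7273
Node (0,0) S=107.0000: V=(p*·3.4965+(1−p*)·9.0909)/1.1=5.1347; Δ=(3.4965−9.0909)/(139.1000−83.4600)=-0.1005; B=V−Δ·S=15.8932
As a check, the time-0 holding Δ(0,0)·S0 + B(0,0) comes to 5.1347 — exactly V0.

(0,0): Delta=-0.1005 Bond=15.8932
(1,0): Delta=0.0000 Bond=9.0909
(1,1): Delta=-0.1383 Bond=22.7273
V0=5.1347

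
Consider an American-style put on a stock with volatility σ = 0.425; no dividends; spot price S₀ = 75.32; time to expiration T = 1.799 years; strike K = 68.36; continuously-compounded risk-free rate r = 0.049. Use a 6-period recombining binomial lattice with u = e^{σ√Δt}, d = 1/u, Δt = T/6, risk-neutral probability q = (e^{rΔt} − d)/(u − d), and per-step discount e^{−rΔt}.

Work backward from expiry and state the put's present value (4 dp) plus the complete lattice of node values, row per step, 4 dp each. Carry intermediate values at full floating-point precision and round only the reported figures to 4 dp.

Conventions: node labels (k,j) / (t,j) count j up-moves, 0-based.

Δt=0.29983, u=1.26202, d=0.79238, q=0.47360, disc=e^(-rΔt)=0.98542
k=6 terminal: V=max(K-S,0) → 49.7176 38.6680 21.0694 0.0000 0.0000 0.0000 0.0000
k=5: j=0 S=23.5272 intr=44.8328 cont=43.8358 V=44.8328[EX]; j=1 S=37.4720 intr=30.8880 cont=29.8910 V=30.8880[EX]; j=2 S=59.6819 intr=8.6781 cont=10.9293 V=10.9293[hold]; j=3 S=95.0557 intr=0.0000 cont=0.0000 V=0.0000[hold]; j=4 S=151.3959 intr=0.0000 cont=0.0000 V=0.0000[hold]; j=5 S=241.1292 intr=0.0000 cont=0.0000 V=0.0000[hold]
k=4: j=0 S=29.6920 intr=38.6680 cont=37.6711 V=38.6680[EX]; j=1 S=47.2906 intr=21.0694 cont=21.1230 V=21.1230[hold]; j=2 S=75.3200 intr=0.0000 cont=5.6693 V=5.6693[hold]; j=3 S=119.9627 intr=0.0000 cont=0.0000 V=0.0000[hold]; j=4 S=191.0653 intr=0.0000 cont=0.0000 V=0.0000[hold]
k=3: j=0 S=37.4720 intr=30.8880 cont=29.9160 V=30.8880[EX]; j=1 S=59.6819 intr=8.6781 cont=13.6029 V=13.6029[hold]; j=2 S=95.0557 intr=0.0000 cont=2.9408 V=2.9408[hold]; j=3 S=151.3959 intr=0.0000 cont=0.0000 V=0.0000[hold]
k=2: j=0 S=47.2906 intr=21.0694 cont=22.3708 V=22.3708[hold]; j=1 S=75.3200 intr=0.0000 cont=8.4286 V=8.4286[hold]; j=2 S=119.9627 intr=0.0000 cont=1.5255 V=1.5255[hold]
k=1: j=0 S=59.6819 intr=8.6781 cont=15.5379 V=15.5379[hold]; j=1 S=95.0557 intr=0.0000 cont=5.0841 V=5.0841[hold]
k=0: j=0 S=75.3200 intr=0.0000 cont=10.4326 V=10.4326[hold]

price = 10.4326
tree:
10.4326
15.5379 5.0841
22.3708 8.4286 1.5255
30.8880 13.6029 2.9408 0.0000
38.6680 21.1230 5.6693 0.0000 0.0000
44.8328 30.8880 10.9293 0.0000 0.0000 0.0000
49.7176 38.6680 21.0694 0.0000 0.0000 0.0000 0.0000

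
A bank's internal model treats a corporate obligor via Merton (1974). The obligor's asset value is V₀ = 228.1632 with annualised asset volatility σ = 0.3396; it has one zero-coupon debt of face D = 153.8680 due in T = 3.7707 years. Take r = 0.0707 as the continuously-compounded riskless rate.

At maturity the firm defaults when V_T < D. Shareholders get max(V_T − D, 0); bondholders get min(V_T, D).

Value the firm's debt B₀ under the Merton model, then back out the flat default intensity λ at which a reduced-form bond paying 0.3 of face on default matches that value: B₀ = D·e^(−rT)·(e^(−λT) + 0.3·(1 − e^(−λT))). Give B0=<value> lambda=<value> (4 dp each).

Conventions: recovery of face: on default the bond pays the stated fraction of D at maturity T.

B0=109.1843 lambda=0.0295

Work the structural quantities from V₀ = 228.1632 against face 153.8680:
d₁ = [ln(V₀/D) + (r + σ²/2)T] / (σ√T)
   = [ln(228.1632/153.8680) + (0.0707 + 0.5·0.3396²)·3.7707] / (0.3396·√3.7707)
   = [0.393966 + 0.484022] / 0.659445 = 1.331405
d₂ = d₁ − σ√T = 1.331405 − 0.659445 = 0.671960
N(d₁) = 0.908472,  N(d₂) = 0.749195,  e^(−rT) = 0.765988
E₀ = V₀·N(d₁) − D·e^(−rT)·N(d₂)
   = 228.1632·0.908472 − 153.8680·0.765988·0.749195 = 118.978931
B₀ = V₀ − E₀ = 228.1632 − 118.978931 = 109.184269
e^(−λT) = (B₀·e^(rT)/D − 0.3)/(1 − 0.3) = (109.1843·1.305503/153.8680 − 0.3)/0.7 = 0.89483048
λ = −ln(0.89483048)/3.7707 = 0.029470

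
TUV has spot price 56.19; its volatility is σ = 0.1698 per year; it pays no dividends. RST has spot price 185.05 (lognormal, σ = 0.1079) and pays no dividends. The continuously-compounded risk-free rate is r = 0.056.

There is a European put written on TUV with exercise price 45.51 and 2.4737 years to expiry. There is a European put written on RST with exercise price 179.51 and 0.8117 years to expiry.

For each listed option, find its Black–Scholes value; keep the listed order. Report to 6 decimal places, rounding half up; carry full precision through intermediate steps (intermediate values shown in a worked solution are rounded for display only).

price(TUV put K=45.51) = 0.560469
price(RST put K=179.51) = 2.153871

[TUV put K=45.51]
σ√T = 0.1698·√2.4737 = 0.267061
d₁ = (ln(S/K) + (r+σ²/2)T) / (σ√T) = (ln(56.19/45.51) + (0.056+0.1698²/2)·2.4737) / 0.267061 = (0.210807 + 0.174188) / 0.267061 = 1.441596
d₂ = d₁ − σ√T = 1.441596 − 0.267061 = 1.174535
e^{−rT} = 0.870640
N(−d₁) = 0.074708,  N(−d₂) = 0.120090
price = K·e^{−rT}·N(−d₂) − S·N(−d₁) = 4.758319 − 4.197850 = 0.560469
[RST put K=179.51]
σ√T = 0.1079·√0.8117 = 0.097212
d₁ = (ln(S/K) + (r+σ²/2)T) / (σ√T) = (ln(185.05/179.51) + (0.056+0.1079²/2)·0.8117) / 0.097212 = (0.030395 + 0.050180) / 0.097212 = 0.828864
d₂ = d₁ − σ√T = 0.828864 − 0.097212 = 0.731652
e^{−rT} = 0.955562
N(−d₁) = 0.203591,  N(−d₂) = 0.232190
price = K·e^{−rT}·N(−d₂) − S·N(−d₁) = 39.828322 − 37.674451 = 2.153871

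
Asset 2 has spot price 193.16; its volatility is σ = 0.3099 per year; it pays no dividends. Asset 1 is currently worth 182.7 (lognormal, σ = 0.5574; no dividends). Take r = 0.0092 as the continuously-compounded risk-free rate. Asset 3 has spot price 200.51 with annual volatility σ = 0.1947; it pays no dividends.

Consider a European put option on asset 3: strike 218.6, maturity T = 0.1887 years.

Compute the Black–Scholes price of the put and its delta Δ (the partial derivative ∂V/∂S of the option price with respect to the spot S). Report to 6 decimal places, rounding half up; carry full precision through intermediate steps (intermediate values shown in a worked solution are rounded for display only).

price = 19.181777
Δ = -0.831094

σ√T = 0.1947·√0.1887 = 0.084577
d₁ = (ln(S/K) + (r+σ²/2)T) / (σ√T) = (ln(200.51/218.6) + (0.0092+0.1947²/2)·0.1887) / 0.084577 = (-0.086379 + 0.005313) / 0.084577 = -0.958498
d₂ = d₁ − σ√T = -0.958498 − 0.084577 = -1.043075
e^{−rT} = 0.998265
N(−d₁) = 0.831094,  N(−d₂) = 0.851543
Put price V = K·e^{−rT}·N(−d₂) − S·N(−d₁) = 185.824448 − 166.642671 = 19.181777
Δ = −N(−d₁) = -0.831094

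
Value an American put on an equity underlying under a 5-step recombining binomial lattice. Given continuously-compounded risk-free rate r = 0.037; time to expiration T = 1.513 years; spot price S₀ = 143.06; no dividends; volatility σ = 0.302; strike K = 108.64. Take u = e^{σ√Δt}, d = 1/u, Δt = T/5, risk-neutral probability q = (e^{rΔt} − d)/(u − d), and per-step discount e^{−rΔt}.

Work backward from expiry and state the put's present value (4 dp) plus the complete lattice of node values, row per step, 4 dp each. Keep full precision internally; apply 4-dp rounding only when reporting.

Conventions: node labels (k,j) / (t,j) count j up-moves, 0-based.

Δt=0.30260, u=1.18072, d=0.84694, q=0.49229, disc=e^(-rΔt)=0.98887
k=5 terminal: V=max(K-S,0) → 46.2985 21.7292 0.0000 0.0000 0.0000 0.0000
k=4: j=0 S=73.6080 intr=35.0320 cont=33.8224 V=35.0320[EX]; j=1 S=102.6176 intr=6.0224 cont=10.9092 V=10.9092[hold]; j=2 S=143.0600 intr=0.0000 cont=0.0000 V=0.0000[hold]; j=3 S=199.4411 intr=0.0000 cont=0.0000 V=0.0000[hold]; j=4 S=278.0425 intr=0.0000 cont=0.0000 V=0.0000[hold]
k=3: j=0 S=86.9108 intr=21.7292 cont=22.8986 V=22.8986[hold]; j=1 S=121.1630 intr=0.0000 cont=5.4770 V=5.4770[hold]; j=2 S=168.9143 intr=0.0000 cont=0.0000 V=0.0000[hold]; j=3 S=235.4848 intr=0.0000 cont=0.0000 V=0.0000[hold]
k=2: j=0 S=102.6176 intr=6.0224 cont=14.1626 V=14.1626[hold]; j=1 S=143.0600 intr=0.0000 cont=2.7497 V=2.7497[hold]; j=2 S=199.4411 intr=0.0000 cont=0.0000 V=0.0000[hold]
k=1: j=0 S=121.1630 intr=0.0000 cont=8.4490 V=8.4490[hold]; j=1 S=168.9143 intr=0.0000 cont=1.3805 V=1.3805[hold]
k=0: j=0 S=143.0600 intr=0.0000 cont=4.9139 V=4.9139[hold]

price = 4.9139
tree:
4.9139
8.4490 1.3805
14.1626 2.7497 0.0000
22.8986 5.4770 0.0000 0.0000
35.0320 10.9092 0.0000 0.0000 0.0000
46.2985 21.7292 0.0000 0.0000 0.0000 0.0000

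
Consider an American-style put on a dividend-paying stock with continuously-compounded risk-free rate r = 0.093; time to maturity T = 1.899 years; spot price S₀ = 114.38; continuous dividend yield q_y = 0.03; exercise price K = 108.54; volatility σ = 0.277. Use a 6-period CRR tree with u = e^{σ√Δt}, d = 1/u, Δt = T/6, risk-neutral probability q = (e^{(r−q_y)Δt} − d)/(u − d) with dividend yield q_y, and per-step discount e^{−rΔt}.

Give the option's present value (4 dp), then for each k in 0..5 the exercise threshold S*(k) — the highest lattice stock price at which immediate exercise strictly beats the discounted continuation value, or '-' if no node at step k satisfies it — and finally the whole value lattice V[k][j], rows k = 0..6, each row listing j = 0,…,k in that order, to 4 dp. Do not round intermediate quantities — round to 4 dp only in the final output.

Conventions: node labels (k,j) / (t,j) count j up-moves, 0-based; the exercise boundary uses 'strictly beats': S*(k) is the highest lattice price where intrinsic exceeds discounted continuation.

params: Δt=0.31650 u=1.16863 d=0.85570 q=0.52548 e^(-rΔt)=0.97099
t_6 payoffs: 63.6366 47.2152 24.7884 0.0000 0.0000 0.0000 0.0000
t_5: node(5,0) S=52.4756 payoff=56.0644 vs cont=53.4120 → 56.0644 [stop]  node(5,1) S=71.6662 payoff=36.8738 vs cont=34.4028 → 36.8738 [stop]  node(5,2) S=97.8750 payoff=10.6650 vs cont=11.4215 → 11.4215 [wait]  node(5,3) S=133.6684 payoff=0.0000 vs cont=0.0000 → 0.0000 [wait]  node(5,4) S=182.5516 payoff=0.0000 vs cont=0.0000 → 0.0000 [wait]  node(5,5) S=249.3118 payoff=0.0000 vs cont=0.0000 → 0.0000 [wait]  ⇒ S*(5)=71.6662
t_4: node(4,0) S=61.3248 payoff=47.2152 vs cont=44.6465 → 47.2152 [stop]  node(4,1) S=83.7516 payoff=24.7884 vs cont=22.8176 → 24.7884 [stop]  node(4,2) S=114.3800 payoff=0.0000 vs cont=5.2626 → 5.2626 [wait]  node(4,3) S=156.2094 payoff=0.0000 vs cont=0.0000 → 0.0000 [wait]  node(4,4) S=213.3360 payoff=0.0000 vs cont=0.0000 → 0.0000 [wait]  ⇒ S*(4)=83.7516
t_3: node(3,0) S=71.6662 payoff=36.8738 vs cont=34.4028 → 36.8738 [stop]  node(3,1) S=97.8750 payoff=10.6650 vs cont=14.1066 → 14.1066 [wait]  node(3,2) S=133.6684 payoff=0.0000 vs cont=2.4248 → 2.4248 [wait]  node(3,3) S=182.5516 payoff=0.0000 vs cont=0.0000 → 0.0000 [wait]  ⇒ S*(3)=71.6662
t_2: node(2,0) S=83.7516 payoff=24.7884 vs cont=24.1876 → 24.7884 [stop]  node(2,1) S=114.3800 payoff=0.0000 vs cont=7.7370 → 7.7370 [wait]  node(2,2) S=156.2094 payoff=0.0000 vs cont=1.1172 → 1.1172 [wait]  ⇒ S*(2)=83.7516
t_1: node(1,0) S=97.8750 payoff=10.6650 vs cont=15.3692 → 15.3692 [wait]  node(1,1) S=133.6684 payoff=0.0000 vs cont=4.1349 → 4.1349 [wait]  ⇒ S*(1)=-
t_0: node(0,0) S=114.3800 payoff=0.0000 vs cont=9.1913 → 9.1913 [wait]  ⇒ S*(0)=-

price = 9.1913
boundary = - - 83.7516 71.6662 83.7516 71.6662
tree:
9.1913
15.3692 4.1349
24.7884 7.7370 1.1172
36.8738 14.1066 2.4248 0.0000
47.2152 24.7884 5.2626 0.0000 0.0000
56.0644 36.8738 11.4215 0.0000 0.0000 0.0000
63.6366 47.2152 24.7884 0.0000 0.0000 0.0000 0.0000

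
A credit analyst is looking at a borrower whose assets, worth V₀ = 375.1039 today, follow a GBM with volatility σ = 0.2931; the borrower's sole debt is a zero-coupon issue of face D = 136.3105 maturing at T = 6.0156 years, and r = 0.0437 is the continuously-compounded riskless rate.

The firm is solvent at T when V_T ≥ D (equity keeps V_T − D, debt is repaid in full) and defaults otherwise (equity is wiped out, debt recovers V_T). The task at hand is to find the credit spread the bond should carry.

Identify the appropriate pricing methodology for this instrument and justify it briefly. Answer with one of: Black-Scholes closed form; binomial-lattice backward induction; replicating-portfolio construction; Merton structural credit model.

framework: Merton structural credit model

Key observation: the asked-for credit quantity lives on the firm's capital structure — asset value, asset volatility, debt face 136.3105 — which is the structural model's domain.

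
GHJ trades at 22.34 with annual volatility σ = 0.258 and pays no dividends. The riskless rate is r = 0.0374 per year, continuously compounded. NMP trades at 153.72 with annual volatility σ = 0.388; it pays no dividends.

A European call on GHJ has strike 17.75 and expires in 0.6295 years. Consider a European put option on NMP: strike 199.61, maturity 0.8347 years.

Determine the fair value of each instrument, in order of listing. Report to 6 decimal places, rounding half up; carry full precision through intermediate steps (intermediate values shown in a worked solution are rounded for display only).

[GHJ call K=17.75]
σ√T = 0.258·√0.6295 = 0.204700
d₁ = (ln(S/K) + (r+σ²/2)T) / (σ√T) = (ln(22.34/17.75) + (0.0374+0.258²/2)·0.6295) / 0.204700 = (0.229993 + 0.044494) / 0.204700 = 1.340927
d₂ = d₁ − σ√T = 1.340927 − 0.204700 = 1.136227
e^{−rT} = 0.976732
N(d₁) = 0.910028,  N(d₂) = 0.872069
price = S·N(d₁) − K·e^{−rT}·N(d₂) = 20.330024 − 15.119054 = 5.210970
[NMP put K=199.61]
σ√T = 0.388·√0.8347 = 0.354484
d₁ = (ln(S/K) + (r+σ²/2)T) / (σ√T) = (ln(153.72/199.61) + (0.0374+0.388²/2)·0.8347) / 0.354484 = (-0.261233 + 0.094047) / 0.354484 = -0.471630
d₂ = d₁ − σ√T = -0.471630 − 0.354484 = -0.826114
e^{−rT} = 0.969264
N(−d₁) = 0.681405,  N(−d₂) = 0.795630
price = K·e^{−rT}·N(−d₂) − S·N(−d₁) = 153.934483 − 104.745503 = 49.188980

price(GHJ call K=17.75) = 5.210970
price(NMP put K=199.61) = 49.188980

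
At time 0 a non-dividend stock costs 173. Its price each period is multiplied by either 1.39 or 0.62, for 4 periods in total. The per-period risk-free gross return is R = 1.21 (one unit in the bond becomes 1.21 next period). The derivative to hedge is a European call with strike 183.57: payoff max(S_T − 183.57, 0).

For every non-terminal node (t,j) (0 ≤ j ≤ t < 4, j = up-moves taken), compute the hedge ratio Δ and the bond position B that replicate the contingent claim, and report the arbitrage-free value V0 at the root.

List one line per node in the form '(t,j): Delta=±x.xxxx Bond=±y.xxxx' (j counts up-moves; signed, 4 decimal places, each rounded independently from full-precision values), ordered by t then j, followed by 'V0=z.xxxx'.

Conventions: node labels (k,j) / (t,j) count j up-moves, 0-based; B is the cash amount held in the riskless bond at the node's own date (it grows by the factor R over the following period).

Since d<R<u, set p* = (R−d)/(u−d) = 0.7662; price each node as the discounted p*-expectation of its children.
Payoffs at expiry: V(4,0)=0.0000, V(4,1)=0.0000, V(4,2)=0.0000, V(4,3)=104.4895, V(4,4)=462.2408
  t=3,j=0: stock 41.2307 → up 57.3107 (V=0.0000), down 25.5631 (V=0.0000). Price 0.0000; hedge Δ=0.0000, bond B=0.0000.
  t=3,j=1: stock 92.4367 → up 128.4870 (V=0.0000), down 57.3107 (V=0.0000). Price 0.0000; hedge Δ=0.0000, bond B=0.0000.
  t=3,j=2: stock 207.2370 → up 288.0595 (V=104.4895), down 128.4870 (V=0.0000). Price 66.1681; hedge Δ=0.6548, bond B=-69.5326.
  t=3,j=3: stock 464.6121 → up 645.8108 (V=462.2408), down 288.0595 (V=104.4895). Price 312.9013; hedge Δ=1.0000, bond B=-151.7107.
  t=2,j=0: stock 66.5012 → up 92.4367 (V=0.0000), down 41.2307 (V=0.0000). Price 0.0000; hedge Δ=0.0000, bond B=0.0000.
  t=2,j=1: stock 149.0914 → up 207.2370 (V=66.1681), down 92.4367 (V=0.0000). Price 41.9010; hedge Δ=0.5764, bond B=-44.0316.
  t=2,j=2: stock 334.2533 → up 464.6121 (V=312.9013), down 207.2370 (V=66.1681). Price 210.9285; hedge Δ=0.9587, bond B=-109.5043.
  t=1,j=0: stock 107.2600 → up 149.0914 (V=41.9010), down 66.5012 (V=0.0000). Price 26.5339; hedge Δ=0.5073, bond B=-27.8830.
  t=1,j=1: stock 240.4700 → up 334.2533 (V=210.9285), down 149.0914 (V=41.9010). Price 141.6657; hedge Δ=0.9129, bond B=-77.8504.
  t=0,j=0: stock 173.0000 → up 240.4700 (V=141.6657), down 107.2600 (V=26.5339). Price 94.8362; hedge Δ=0.8643, bond B=-54.6857.
Check: Δ(0,0)·S0 + B(0,0) = 94.8362 = V0.

(0,0): Delta=0.8643 Bond=-54.6857
(1,0): Delta=0.5073 Bond=-27.8830
(1,1): Delta=0.9129 Bond=-77.8504
(2,0): Delta=0.0000 Bond=0.0000
(2,1): Delta=0.5764 Bond=-44.0316
(2,2): Delta=0.9587 Bond=-109.5043
(3,0): Delta=0.0000 Bond=0.0000
(3,1): Delta=0.0000 Bond=0.0000
(3,2): Delta=0.6548 Bond=-69.5326
(3,3): Delta=1.0000 Bond=-151.7107
V0=94.8362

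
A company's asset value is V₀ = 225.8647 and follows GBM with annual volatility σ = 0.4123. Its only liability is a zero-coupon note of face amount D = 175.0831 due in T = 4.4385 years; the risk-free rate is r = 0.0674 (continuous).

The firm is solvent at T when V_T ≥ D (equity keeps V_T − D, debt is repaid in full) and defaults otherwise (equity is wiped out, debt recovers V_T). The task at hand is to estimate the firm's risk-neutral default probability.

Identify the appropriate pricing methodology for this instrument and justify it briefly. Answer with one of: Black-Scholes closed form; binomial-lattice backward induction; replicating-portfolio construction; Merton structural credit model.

Key observation: the asked-for credit quantity lives on the firm's capital structure — asset value, asset volatility, debt face 175.0831 — which is the structural model's domain.

framework: Merton structural credit model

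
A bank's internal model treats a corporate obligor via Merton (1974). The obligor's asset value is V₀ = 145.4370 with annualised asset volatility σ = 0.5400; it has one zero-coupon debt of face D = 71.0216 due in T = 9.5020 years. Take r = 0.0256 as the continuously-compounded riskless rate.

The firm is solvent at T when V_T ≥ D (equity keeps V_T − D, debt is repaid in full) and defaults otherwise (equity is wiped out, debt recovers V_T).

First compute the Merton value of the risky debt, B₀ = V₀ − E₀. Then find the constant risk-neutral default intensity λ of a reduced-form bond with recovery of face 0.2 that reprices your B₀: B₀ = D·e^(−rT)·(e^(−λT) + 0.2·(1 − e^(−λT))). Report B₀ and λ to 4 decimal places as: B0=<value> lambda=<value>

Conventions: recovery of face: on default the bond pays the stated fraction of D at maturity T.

B0=33.7770 lambda=0.0712

Equity is a call on the firm's assets struck at D = 71.0216:
d₁ = [ln(V₀/D) + (r + σ²/2)T] / (σ√T)
   = [ln(145.4370/71.0216) + (0.0256 + 0.5·0.5400²)·9.5020] / (0.5400·√9.5020)
   = [0.716759 + 1.628643] / 1.664567 = 1.409016
d₂ = d₁ − σ√T = 1.409016 − 1.664567 = -0.255551
N(d₁) = 0.920585,  N(d₂) = 0.399149,  e^(−rT) = 0.784075
E₀ = V₀·N(d₁) − D·e^(−rT)·N(d₂)
   = 145.4370·0.920585 − 71.0216·0.784075·0.399149 = 111.659998
B₀ = V₀ − E₀ = 145.4370 − 111.659998 = 33.777002
e^(−λT) = (B₀·e^(rT)/D − 0.2)/(1 − 0.2) = (33.7770·1.275389/71.0216 − 0.2)/0.8 = 0.50819914
λ = −ln(0.50819914)/9.5020 = 0.071236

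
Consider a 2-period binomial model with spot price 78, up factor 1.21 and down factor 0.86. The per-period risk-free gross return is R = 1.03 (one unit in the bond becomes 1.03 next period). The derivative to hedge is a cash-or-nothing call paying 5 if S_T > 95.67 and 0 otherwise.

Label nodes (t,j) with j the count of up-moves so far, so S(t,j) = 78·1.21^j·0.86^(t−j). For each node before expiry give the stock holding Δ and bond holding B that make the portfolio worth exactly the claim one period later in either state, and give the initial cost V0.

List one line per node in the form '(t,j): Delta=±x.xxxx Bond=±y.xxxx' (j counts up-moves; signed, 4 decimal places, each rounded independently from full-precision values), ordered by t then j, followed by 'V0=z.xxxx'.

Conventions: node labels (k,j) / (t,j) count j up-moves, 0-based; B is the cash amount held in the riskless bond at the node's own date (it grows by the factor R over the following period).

(0,0): Delta=0.0864 Bond=-5.6248
(1,0): Delta=0.0000 Bond=0.0000
(1,1): Delta=0.1514 Bond=-11.9279
V0=1.1119

Since d<R<u, set p* = (R−d)/(u−d) = 0.4857; price each node as the discounted p*-expectation of its children.
At maturity the claim pays: V(2,0)=0.0000, V(2,1)=0.0000, V(2,2)=5.0000
Node (1,0) S=67.0800: V=(p*·0.0000+(1−p*)·0.0000)/1.03=0.0000; Δ=(0.0000−0.0000)/(81.1668−57.6888)=0.0000; B=V−Δ·S=0.0000
Node (1,1) S=94.3800: V=(p*·5.0000+(1−p*)·0.0000)/1.03=2.3578; Δ=(5.0000−0.0000)/(114.1998−81.1668)=0.1514; B=V−Δ·S=-11.9279
Node (0,0) S=78.0000: V=(p*·2.3578+(1−p*)·0.0000)/1.03=1.1119; Δ=(2.3578−0.0000)/(94.3800−67.0800)=0.0864; B=V−Δ·S=-5.6248
As a check, the time-0 holding Δ(0,0)·S0 + B(0,0) comes to 1.1119 — exactly V0.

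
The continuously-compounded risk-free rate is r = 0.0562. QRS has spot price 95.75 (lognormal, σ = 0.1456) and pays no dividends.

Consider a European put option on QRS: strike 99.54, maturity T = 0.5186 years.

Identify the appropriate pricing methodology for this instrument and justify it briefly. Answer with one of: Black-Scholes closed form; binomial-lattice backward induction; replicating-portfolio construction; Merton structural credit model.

framework: Black-Scholes closed form

Key observation: the instrument is a plain European put (strike 99.54) on a lognormal asset; the exact continuous-time formula applies directly.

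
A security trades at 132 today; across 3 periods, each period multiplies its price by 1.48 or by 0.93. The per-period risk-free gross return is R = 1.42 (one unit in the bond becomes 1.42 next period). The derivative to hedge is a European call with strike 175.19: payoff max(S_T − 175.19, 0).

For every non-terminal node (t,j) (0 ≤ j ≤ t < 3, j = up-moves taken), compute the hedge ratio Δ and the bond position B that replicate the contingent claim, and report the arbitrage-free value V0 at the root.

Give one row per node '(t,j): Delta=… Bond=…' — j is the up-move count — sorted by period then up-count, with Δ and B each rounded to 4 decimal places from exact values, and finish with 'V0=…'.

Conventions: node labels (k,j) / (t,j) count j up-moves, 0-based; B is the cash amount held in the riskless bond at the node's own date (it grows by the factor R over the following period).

(0,0): Delta=0.9866 Bond=-59.3199
(1,0): Delta=0.8707 Bond=-70.0056
(1,1): Delta=0.9956 Bond=-85.9766
(2,0): Delta=0.0000 Bond=0.0000
(2,1): Delta=0.9377 Bond=-111.5804
(2,2): Delta=1.0000 Bond=-123.3732
V0=70.9155

Since d<R<u, set p* = (R−d)/(u−d) = 0.8909; price each node as the discounted p*-expectation of its children.
Expiry values: V(3,0)=0.0000, V(3,1)=0.0000, V(3,2)=93.7035, V(3,3)=252.7265
(2,0): S=114.1668. Δ = (V_up−V_dn)/(S_up−S_dn) = (0.0000−0.0000)/(168.9669−106.1751) = 0.0000. V = [p*·0.0000 + (1−p*)·0.0000]/1.42 = 0.0000. B = V − Δ·S = 0.0000.
(2,1): S=181.6848. Δ = (V_up−V_dn)/(S_up−S_dn) = (93.7035−0.0000)/(268.8935−168.9669) = 0.9377. V = [p*·93.7035 + (1−p*)·0.0000]/1.42 = 58.7897. B = V − Δ·S = -111.5804.
(2,2): S=289.1328. Δ = (V_up−V_dn)/(S_up−S_dn) = (252.7265−93.7035)/(427.9165−268.8935) = 1.0000. V = [p*·252.7265 + (1−p*)·93.7035]/1.42 = 165.7596. B = V − Δ·S = -123.3732.
(1,0): S=122.7600. Δ = (V_up−V_dn)/(S_up−S_dn) = (58.7897−0.0000)/(181.6848−114.1668) = 0.8707. V = [p*·58.7897 + (1−p*)·0.0000]/1.42 = 36.8847. B = V − Δ·S = -70.0056.
(1,1): S=195.3600. Δ = (V_up−V_dn)/(S_up−S_dn) = (165.7596−58.7897)/(289.1328−181.6848) = 0.9956. V = [p*·165.7596 + (1−p*)·58.7897]/1.42 = 108.5142. B = V − Δ·S = -85.9766.
(0,0): S=132.0000. Δ = (V_up−V_dn)/(S_up−S_dn) = (108.5142−36.8847)/(195.3600−122.7600) = 0.9866. V = [p*·108.5142 + (1−p*)·36.8847]/1.42 = 70.9155. B = V − Δ·S = -59.3199.
Verification: the root portfolio costs Δ(0,0)·S0 + B(0,0) = 70.9155, matching V0.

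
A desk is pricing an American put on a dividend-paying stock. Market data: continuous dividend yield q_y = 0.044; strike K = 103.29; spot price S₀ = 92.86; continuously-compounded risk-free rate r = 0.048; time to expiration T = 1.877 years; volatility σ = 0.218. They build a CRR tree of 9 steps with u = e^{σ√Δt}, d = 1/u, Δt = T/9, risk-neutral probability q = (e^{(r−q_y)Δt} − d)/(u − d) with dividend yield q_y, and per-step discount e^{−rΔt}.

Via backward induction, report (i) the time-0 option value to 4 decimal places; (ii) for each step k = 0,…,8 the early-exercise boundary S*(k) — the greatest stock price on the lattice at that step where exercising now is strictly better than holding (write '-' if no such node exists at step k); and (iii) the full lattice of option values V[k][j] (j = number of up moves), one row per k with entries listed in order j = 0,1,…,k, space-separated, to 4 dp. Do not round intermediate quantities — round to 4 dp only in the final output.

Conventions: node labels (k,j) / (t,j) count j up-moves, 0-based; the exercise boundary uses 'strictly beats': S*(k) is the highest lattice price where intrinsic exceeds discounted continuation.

price = 16.1575
boundary = - - - 68.8841 62.3566 68.8841 76.0949 84.0605 92.8600
tree:
16.1575
21.4053 10.7959
27.5528 15.1766 6.2636
34.4059 20.6864 9.5098 2.8688
40.9334 27.2141 14.0296 4.7995 0.8316
46.8424 34.4059 19.9729 7.8679 1.5671 0.0501
52.1914 40.9334 27.1951 12.5465 2.9506 0.0972 0.0000
57.0335 46.8424 34.4059 19.2295 5.5502 0.1885 0.0000 0.0000
61.4168 52.1914 40.9334 27.1951 10.4300 0.3657 0.0000 0.0000 0.0000
65.3848 57.0335 46.8424 34.4059 19.2295 0.7094 0.0000 0.0000 0.0000 0.0000

params: Δt=0.20856 u=1.10468 d=0.90524 q=0.47932 e^(-rΔt)=0.99004
t_9 payoffs: 65.3848 57.0335 46.8424 34.4059 19.2295 0.7094 0.0000 0.0000 0.0000 0.0000
t_8: node(8,0) S=41.8732 payoff=61.4168 vs cont=60.7705 → 61.4168 [stop]  node(8,1) S=51.0986 payoff=52.1914 vs cont=51.6293 → 52.1914 [stop]  node(8,2) S=62.3566 payoff=40.9334 vs cont=40.4742 → 40.9334 [stop]  node(8,3) S=76.0949 payoff=27.1951 vs cont=26.8614 → 27.1951 [stop]  node(8,4) S=92.8600 payoff=10.4300 vs cont=10.2494 → 10.4300 [stop]  node(8,5) S=113.3188 payoff=0.0000 vs cont=0.3657 → 0.3657 [wait]  node(8,6) S=138.2850 payoff=0.0000 vs cont=0.0000 → 0.0000 [wait]  node(8,7) S=168.7518 payoff=0.0000 vs cont=0.0000 → 0.0000 [wait]  node(8,8) S=205.9309 payoff=0.0000 vs cont=0.0000 → 0.0000 [wait]  ⇒ S*(8)=92.8600
t_7: node(7,0) S=46.2565 payoff=57.0335 vs cont=56.4272 → 57.0335 [stop]  node(7,1) S=56.4476 payoff=46.8424 vs cont=46.3292 → 46.8424 [stop]  node(7,2) S=68.8841 payoff=34.4059 vs cont=34.0063 → 34.4059 [stop]  node(7,3) S=84.0605 payoff=19.2295 vs cont=18.9685 → 19.2295 [stop]  node(7,4) S=102.5806 payoff=0.7094 vs cont=5.5502 → 5.5502 [wait]  node(7,5) S=125.1810 payoff=0.0000 vs cont=0.1885 → 0.1885 [wait]  node(7,6) S=152.7607 payoff=0.0000 vs cont=0.0000 → 0.0000 [wait]  node(7,7) S=186.4168 payoff=0.0000 vs cont=0.0000 → 0.0000 [wait]  ⇒ S*(7)=84.0605
t_6: node(6,0) S=51.0986 payoff=52.1914 vs cont=51.6293 → 52.1914 [stop]  node(6,1) S=62.3566 payoff=40.9334 vs cont=40.4742 → 40.9334 [stop]  node(6,2) S=76.0949 payoff=27.1951 vs cont=26.8614 → 27.1951 [stop]  node(6,3) S=92.8600 payoff=10.4300 vs cont=12.5465 → 12.5465 [wait]  node(6,4) S=113.3188 payoff=0.0000 vs cont=2.9506 → 2.9506 [wait]  node(6,5) S=138.2850 payoff=0.0000 vs cont=0.0972 → 0.0972 [wait]  node(6,6) S=168.7518 payoff=0.0000 vs cont=0.0000 → 0.0000 [wait]  ⇒ S*(6)=76.0949
t_5: node(5,0) S=56.4476 payoff=46.8424 vs cont=46.3292 → 46.8424 [stop]  node(5,1) S=68.8841 payoff=34.4059 vs cont=34.0063 → 34.4059 [stop]  node(5,2) S=84.0605 payoff=19.2295 vs cont=19.9729 → 19.9729 [wait]  node(5,3) S=102.5806 payoff=0.7094 vs cont=7.8679 → 7.8679 [wait]  node(5,4) S=125.1810 payoff=0.0000 vs cont=1.5671 → 1.5671 [wait]  node(5,5) S=152.7607 payoff=0.0000 vs cont=0.0501 → 0.0501 [wait]  ⇒ S*(5)=68.8841
t_4: node(4,0) S=62.3566 payoff=40.9334 vs cont=40.4742 → 40.9334 [stop]  node(4,1) S=76.0949 payoff=27.1951 vs cont=27.2141 → 27.2141 [wait]  node(4,2) S=92.8600 payoff=10.4300 vs cont=14.0296 → 14.0296 [wait]  node(4,3) S=113.3188 payoff=0.0000 vs cont=4.7995 → 4.7995 [wait]  node(4,4) S=138.2850 payoff=0.0000 vs cont=0.8316 → 0.8316 [wait]  ⇒ S*(4)=62.3566
t_3: node(3,0) S=68.8841 payoff=34.4059 vs cont=34.0153 → 34.4059 [stop]  node(3,1) S=84.0605 payoff=19.2295 vs cont=20.6864 → 20.6864 [wait]  node(3,2) S=102.5806 payoff=0.7094 vs cont=9.5098 → 9.5098 [wait]  node(3,3) S=125.1810 payoff=0.0000 vs cont=2.8688 → 2.8688 [wait]  ⇒ S*(3)=68.8841
t_2: node(2,0) S=76.0949 payoff=27.1951 vs cont=27.5528 → 27.5528 [wait]  node(2,1) S=92.8600 payoff=10.4300 vs cont=15.1766 → 15.1766 [wait]  node(2,2) S=113.3188 payoff=0.0000 vs cont=6.2636 → 6.2636 [wait]  ⇒ S*(2)=-
t_1: node(1,0) S=84.0605 payoff=19.2295 vs cont=21.4053 → 21.4053 [wait]  node(1,1) S=102.5806 payoff=0.7094 vs cont=10.7959 → 10.7959 [wait]  ⇒ S*(1)=-
t_0: node(0,0) S=92.8600 payoff=10.4300 vs cont=16.1575 → 16.1575 [wait]  ⇒ S*(0)=-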